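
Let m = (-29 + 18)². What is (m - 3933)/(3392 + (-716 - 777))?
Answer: -3812/1899 ≈ -2.0074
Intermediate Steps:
m = 121 (m = (-11)² = 121)
(m - 3933)/(3392 + (-716 - 777)) = (121 - 3933)/(3392 + (-716 - 777)) = -3812/(3392 - 1493) = -3812/1899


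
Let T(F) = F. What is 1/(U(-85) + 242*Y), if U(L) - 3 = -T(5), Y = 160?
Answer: 1/38718 ≈ 2.5828e-5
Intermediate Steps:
U(L) = -2 (U(L) = 3 - 1*5 = 3 - 5 = -2)
1/(U(-85) + 242*Y) = 1/(-2 + 242*160) = 1/(-2 + 38720) = 1/38718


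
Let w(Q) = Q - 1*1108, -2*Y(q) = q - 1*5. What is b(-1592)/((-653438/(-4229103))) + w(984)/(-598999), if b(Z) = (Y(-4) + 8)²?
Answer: 1583268116540873/1565634834248 ≈ 1011.3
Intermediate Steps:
Y(q) = 5/2 - q/2 (Y(q) = -(q - 1*5)/2 = -(q - 5)/2 = -(-5 + q)/2 = 5/2 - q/2)
w(Q) = -1108 + Q (w(Q) = Q - 1108 = -1108 + Q)
b(Z) = 625/4 (b(Z) = ((5/2 - ½*(-4)) + 8)² = ((5/2 + 2) + 8)² = (9/2 + 8)² = (25/2)² = 625/4)
b(-1592)/((-653438/(-4229103))) + w(984)/(-598999) = 625/(4*((-653438/(-4229103)))) + (-1108 + 984)/(-598999) = 625/(4*((-653438*(-1/4229103)))) - 124*(-1/598999) = 625/(4*(653438/4229103)) + 124/598999 = (625/4)*(4229103/653438) + 124/598999 = 2643189375/2613752 + 124/598999 = 1583268116540873/1565634834248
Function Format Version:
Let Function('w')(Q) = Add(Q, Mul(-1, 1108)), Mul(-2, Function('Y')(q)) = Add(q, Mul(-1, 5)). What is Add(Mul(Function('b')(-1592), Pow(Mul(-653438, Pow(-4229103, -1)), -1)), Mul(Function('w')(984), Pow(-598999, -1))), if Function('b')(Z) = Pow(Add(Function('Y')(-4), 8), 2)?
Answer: Rational(1583268116540873, 1565634834248) ≈ 1011.3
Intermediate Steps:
Function('Y')(q) = Add(Rational(5, 2), Mul(Rational(-1, 2), q)) (Function('Y')(q) = Mul(Rational(-1, 2), Add(q, Mul(-1, 5))) = Mul(Rational(-1, 2), Add(q, -5)) = Mul(Rational(-1, 2), Add(-5, q)) = Add(Rational(5, 2), Mul(Rational(-1, 2), q)))
Function('w')(Q) = Add(-1108, Q) (Function('w')(Q) = Add(Q, -1108) = Add(-1108, Q))
Function('b')(Z) = Rational(625, 4) (Function('b')(Z) = Pow(Add(Add(Rational(5, 2), Mul(Rational(-1, 2), -4)), 8), 2) = Pow(Add(Add(Rational(5, 2), 2), 8), 2) = Pow(Add(Rational(9, 2), 8), 2) = Pow(Rational(25, 2), 2) = Rational(625, 4))
Add(Mul(Function('b')(-1592), Pow(Mul(-653438, Pow(-4229103, -1)), -1)), Mul(Function('w')(984), Pow(-598999, -1))) = Add(Mul(Rational(625, 4), Pow(Mul(-653438, Pow(-4229103, -1)), -1)), Mul(Add(-1108, 984), Pow(-598999, -1))) = Add(Mul(Rational(625, 4), Pow(Mul(-653438, Rational(-1, 4229103)), -1)), Mul(-124, Rational(-1, 598999))) = Add(Mul(Rational(625, 4), Pow(Rational(653438, 4229103), -1)), Rational(124, 598999)) = Add(Mul(Rational(625, 4), Rational(4229103, 653438)), Rational(124, 598999)) = Add(Rational(2643189375, 2613752), Rational(124, 598999)) = Rational(1583268116540873, 1565634834248)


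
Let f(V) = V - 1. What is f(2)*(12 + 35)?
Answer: 47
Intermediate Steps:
f(V) = -1 + V
f(2)*(12 + 35) = (-1 + 2)*(12 + 35) = 1*47 = 47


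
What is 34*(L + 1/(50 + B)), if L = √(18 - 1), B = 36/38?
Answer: 323/484 + 34*√17 ≈ 140.85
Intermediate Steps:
B = 18/19 (B = 36*(1/38) = 18/19 ≈ 0.94737)
L = √17 ≈ 4.1231
34*(L + 1/(50 + B)) = 34*(√17 + 1/(50 + 18/19)) = 34*(√17 + 1/(968/19)) = 34*(√17 + 19/968) = 34*(19/968 + √17) = 323/484 + 34*√17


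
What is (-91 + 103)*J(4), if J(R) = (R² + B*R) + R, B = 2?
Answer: 336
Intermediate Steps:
J(R) = R² + 3*R (J(R) = (R² + 2*R) + R = R² + 3*R)
(-91 + 103)*J(4) = (-91 + 103)*(4*(3 + 4)) = 12*(4*7) = 12*28 = 336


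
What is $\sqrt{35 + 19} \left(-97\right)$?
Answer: $- 291 \sqrt{6} \approx -712.8$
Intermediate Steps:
$\sqrt{35 + 19} \left(-97\right) = \sqrt{54} \left(-97\right) = 3 \sqrt{6} \left(-97\right) = - 291 \sqrt{6}$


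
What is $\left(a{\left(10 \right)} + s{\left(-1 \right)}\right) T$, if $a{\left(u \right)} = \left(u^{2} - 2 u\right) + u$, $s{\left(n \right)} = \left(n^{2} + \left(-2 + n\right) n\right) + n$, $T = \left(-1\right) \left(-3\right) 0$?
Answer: $0$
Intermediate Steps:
$T = 0$ ($T = 3 \cdot 0 = 0$)
$s{\left(n \right)} = n + n^{2} + n \left(-2 + n\right)$ ($s{\left(n \right)} = \left(n^{2} + n \left(-2 + n\right)\right) + n = n + n^{2} + n \left(-2 + n\right)$)
$a{\left(u \right)} = u^{2} - u$
$\left(a{\left(10 \right)} + s{\left(-1 \right)}\right) T = \left(10 \left(-1 + 10\right) - \left(-1 + 2 \left(-1\right)\right)\right) 0 = \left(10 \cdot 9 - \left(-1 - 2\right)\right) 0 = \left(90 - -3\right) 0 = \left(90 + 3\right) 0 = 93 \cdot 0 = 0$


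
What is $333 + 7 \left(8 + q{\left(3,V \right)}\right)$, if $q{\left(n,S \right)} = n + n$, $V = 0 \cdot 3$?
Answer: $431$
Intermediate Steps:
$V = 0$
$q{\left(n,S \right)} = 2 n$
$333 + 7 \left(8 + q{\left(3,V \right)}\right) = 333 + 7 \left(8 + 2 \cdot 3\right) = 333 + 7 \left(8 + 6\right) = 333 + 7 \cdot 14 = 333 + 98 = 431$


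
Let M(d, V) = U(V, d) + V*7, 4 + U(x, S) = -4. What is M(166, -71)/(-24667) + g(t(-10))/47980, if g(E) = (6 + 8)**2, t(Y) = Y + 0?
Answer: 7266158/295880665 ≈ 0.024558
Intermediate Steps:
t(Y) = Y
g(E) = 196 (g(E) = 14**2 = 196)
U(x, S) = -8 (U(x, S) = -4 - 4 = -8)
M(d, V) = -8 + 7*V (M(d, V) = -8 + V*7 = -8 + 7*V)
M(166, -71)/(-24667) + g(t(-10))/47980 = (-8 + 7*(-71))/(-24667) + 196/47980 = (-8 - 497)*(-1/24667) + 196*(1/47980) = -505*(-1/24667) + 49/11995 = 505/24667 + 49/11995 = 7266158/295880665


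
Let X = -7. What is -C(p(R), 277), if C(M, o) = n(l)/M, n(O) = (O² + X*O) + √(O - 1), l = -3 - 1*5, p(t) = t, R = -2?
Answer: 60 + 3*I/2 ≈ 60.0 + 1.5*I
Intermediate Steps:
l = -8 (l = -3 - 5 = -8)
n(O) = O² + √(-1 + O) - 7*O (n(O) = (O² - 7*O) + √(O - 1) = (O² - 7*O) + √(-1 + O) = O² + √(-1 + O) - 7*O)
C(M, o) = (120 + 3*I)/M (C(M, o) = ((-8)² + √(-1 - 8) - 7*(-8))/M = (64 + √(-9) + 56)/M = (64 + 3*I + 56)/M = (120 + 3*I)/M)
-C(p(R), 277) = -3*(40 + I)/(-2) = -3*(-1)*(40 + I)/2 = -(-60 - 3*I/2) = 60 + 3*I/2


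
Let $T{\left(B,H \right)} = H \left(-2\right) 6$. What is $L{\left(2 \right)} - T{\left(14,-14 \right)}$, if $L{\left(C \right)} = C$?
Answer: $-166$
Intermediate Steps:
$T{\left(B,H \right)} = - 12 H$ ($T{\left(B,H \right)} = - 2 H 6 = - 12 H$)
$L{\left(2 \right)} - T{\left(14,-14 \right)} = 2 - \left(-12\right) \left(-14\right) = 2 - 168 = -166$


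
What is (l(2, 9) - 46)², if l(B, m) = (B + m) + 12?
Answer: 529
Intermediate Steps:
l(B, m) = 12 + B + m
(l(2, 9) - 46)² = ((12 + 2 + 9) - 46)² = (23 - 46)² = (-23)² = 529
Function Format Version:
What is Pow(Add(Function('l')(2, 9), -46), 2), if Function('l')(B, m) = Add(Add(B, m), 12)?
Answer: 529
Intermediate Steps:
Function('l')(B, m) = Add(12, B, m)
Pow(Add(Function('l')(2, 9), -46), 2) = Pow(Add(Add(12, 2, 9), -46), 2) = Pow(Add(23, -46), 2) = Pow(-23, 2) = 529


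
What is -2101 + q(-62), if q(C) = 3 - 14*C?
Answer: -1230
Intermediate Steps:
-2101 + q(-62) = -2101 + (3 - 14*(-62)) = -2101 + (3 + 868) = -2101 + 871 = -1230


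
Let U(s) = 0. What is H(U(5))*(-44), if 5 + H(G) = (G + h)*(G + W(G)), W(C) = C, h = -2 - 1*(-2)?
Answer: 220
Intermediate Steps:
h = 0 (h = -2 + 2 = 0)
H(G) = -5 + 2*G**2 (H(G) = -5 + (G + 0)*(G + G) = -5 + G*(2*G) = -5 + 2*G**2)
H(U(5))*(-44) = (-5 + 2*0**2)*(-44) = (-5 + 2*0)*(-44) = (-5 + 0)*(-44) = -5*(-44) = 220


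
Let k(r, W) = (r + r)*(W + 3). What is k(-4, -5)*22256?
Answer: 356096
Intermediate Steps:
k(r, W) = 2*r*(3 + W) (k(r, W) = (2*r)*(3 + W) = 2*r*(3 + W))
k(-4, -5)*22256 = (2*(-4)*(3 - 5))*22256 = (2*(-4)*(-2))*22256 = 16*22256 = 356096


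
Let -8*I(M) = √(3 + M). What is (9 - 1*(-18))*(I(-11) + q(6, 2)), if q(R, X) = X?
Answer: 54 - 27*I*√2/4 ≈ 54.0 - 9.5459*I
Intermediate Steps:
I(M) = -√(3 + M)/8
(9 - 1*(-18))*(I(-11) + q(6, 2)) = (9 - 1*(-18))*(-√(3 - 11)/8 + 2) = (9 + 18)*(-I*√2/4 + 2) = 27*(-I*√2/4 + 2) = 27*(2 - I*√2/4) = 54 - 27*I*√2/4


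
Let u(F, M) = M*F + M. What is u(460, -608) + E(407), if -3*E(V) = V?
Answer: -841271/3 ≈ -2.8042e+5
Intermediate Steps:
u(F, M) = M + F*M (u(F, M) = F*M + M = M + F*M)
E(V) = -V/3
u(460, -608) + E(407) = -608*(1 + 460) - ⅓*407 = -608*461 - 407/3 = -280288 - 407/3 = -841271/3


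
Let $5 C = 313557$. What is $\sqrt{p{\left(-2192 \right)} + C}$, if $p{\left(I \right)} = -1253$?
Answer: $\frac{2 \sqrt{384115}}{5} \approx 247.91$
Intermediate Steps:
$C = \frac{313557}{5}$ ($C = \frac{1}{5} \cdot 313557 = \frac{313557}{5} \approx 62711.0$)
$\sqrt{p{\left(-2192 \right)} + C} = \sqrt{-1253 + \frac{313557}{5}} = \sqrt{\frac{307292}{5}} = \frac{2 \sqrt{384115}}{5}$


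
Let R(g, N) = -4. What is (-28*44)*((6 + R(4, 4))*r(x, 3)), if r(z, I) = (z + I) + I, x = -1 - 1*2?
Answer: -7392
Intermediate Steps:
x = -3 (x = -1 - 2 = -3)
r(z, I) = z + 2*I (r(z, I) = (I + z) + I = z + 2*I)
(-28*44)*((6 + R(4, 4))*r(x, 3)) = (-28*44)*((6 - 4)*(-3 + 2*3)) = -2464*(-3 + 6) = -2464*3 = -1232*6 = -7392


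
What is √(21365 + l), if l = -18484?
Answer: √2881 ≈ 53.675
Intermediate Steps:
√(21365 + l) = √(21365 - 18484) = √2881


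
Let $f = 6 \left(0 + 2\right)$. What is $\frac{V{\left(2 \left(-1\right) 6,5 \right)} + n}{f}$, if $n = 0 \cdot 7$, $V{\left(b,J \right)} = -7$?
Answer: $- \frac{7}{12} \approx -0.58333$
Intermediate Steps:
$f = 12$ ($f = 6 \cdot 2 = 12$)
$n = 0$
$\frac{V{\left(2 \left(-1\right) 6,5 \right)} + n}{f} = \frac{-7 + 0}{12} = \left(-7\right) \frac{1}{12} = - \frac{7}{12}$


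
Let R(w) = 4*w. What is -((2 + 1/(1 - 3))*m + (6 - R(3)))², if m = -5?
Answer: -729/4 ≈ -182.25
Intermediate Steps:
-((2 + 1/(1 - 3))*m + (6 - R(3)))² = -((2 + 1/(1 - 3))*(-5) + (6 - 4*3))² = -((2 + 1/(-2))*(-5) + (6 - 1*12))² = -((2 - ½)*(-5) + (6 - 12))² = -((3/2)*(-5) - 6)² = -(-15/2 - 6)² = -(-27/2)² = -1*729/4 = -729/4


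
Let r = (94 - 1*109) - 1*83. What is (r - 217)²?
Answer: 99225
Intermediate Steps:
r = -98 (r = (94 - 109) - 83 = -15 - 83 = -98)
(r - 217)² = (-98 - 217)² = (-315)² = 99225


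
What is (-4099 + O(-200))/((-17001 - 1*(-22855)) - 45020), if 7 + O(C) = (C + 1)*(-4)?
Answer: 1655/19583 ≈ 0.084512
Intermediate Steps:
O(C) = -11 - 4*C (O(C) = -7 + (C + 1)*(-4) = -7 + (1 + C)*(-4) = -7 + (-4 - 4*C) = -11 - 4*C)
(-4099 + O(-200))/((-17001 - 1*(-22855)) - 45020) = (-4099 + (-11 - 4*(-200)))/((-17001 - 1*(-22855)) - 45020) = (-4099 + (-11 + 800))/((-17001 + 22855) - 45020) = (-4099 + 789)/(5854 - 45020) = -3310/(-39166) = -3310*(-1/39166) = 1655/19583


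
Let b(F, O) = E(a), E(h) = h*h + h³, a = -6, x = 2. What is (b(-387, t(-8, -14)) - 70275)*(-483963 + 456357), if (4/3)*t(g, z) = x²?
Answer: 1944980730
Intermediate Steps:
t(g, z) = 3 (t(g, z) = (¾)*2² = (¾)*4 = 3)
E(h) = h² + h³
b(F, O) = -180 (b(F, O) = (-6)²*(1 - 6) = 36*(-5) = -180)
(b(-387, t(-8, -14)) - 70275)*(-483963 + 456357) = (-180 - 70275)*(-483963 + 456357) = -70455*(-27606) = 1944980730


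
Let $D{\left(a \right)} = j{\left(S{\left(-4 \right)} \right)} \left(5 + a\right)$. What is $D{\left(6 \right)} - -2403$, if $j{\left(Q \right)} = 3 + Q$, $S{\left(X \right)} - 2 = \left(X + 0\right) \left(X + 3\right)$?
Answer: $2502$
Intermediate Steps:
$S{\left(X \right)} = 2 + X \left(3 + X\right)$ ($S{\left(X \right)} = 2 + \left(X + 0\right) \left(X + 3\right) = 2 + X \left(3 + X\right)$)
$D{\left(a \right)} = 45 + 9 a$ ($D{\left(a \right)} = \left(3 + \left(2 + \left(-4\right)^{2} + 3 \left(-4\right)\right)\right) \left(5 + a\right) = \left(3 + \left(2 + 16 - 12\right)\right) \left(5 + a\right) = \left(3 + 6\right) \left(5 + a\right) = 9 \left(5 + a\right) = 45 + 9 a$)
$D{\left(6 \right)} - -2403 = \left(45 + 9 \cdot 6\right) - -2403 = \left(45 + 54\right) + 2403 = 99 + 2403 = 2502$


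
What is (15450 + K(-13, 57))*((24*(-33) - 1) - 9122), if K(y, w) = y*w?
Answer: -145839735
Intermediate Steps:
K(y, w) = w*y
(15450 + K(-13, 57))*((24*(-33) - 1) - 9122) = (15450 + 57*(-13))*((24*(-33) - 1) - 9122) = (15450 - 741)*((-792 - 1) - 9122) = 14709*(-793 - 9122) = 14709*(-9915) = -145839735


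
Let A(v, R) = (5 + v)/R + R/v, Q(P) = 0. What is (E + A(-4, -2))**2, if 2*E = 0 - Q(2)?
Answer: 0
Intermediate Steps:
A(v, R) = R/v + (5 + v)/R (A(v, R) = (5 + v)/R + R/v = R/v + (5 + v)/R)
E = 0 (E = (0 - 1*0)/2 = (0 + 0)/2 = (1/2)*0 = 0)
(E + A(-4, -2))**2 = (0 + (5/(-2) - 2/(-4) - 4/(-2)))**2 = (0 + (5*(-1/2) - 2*(-1/4) - 4*(-1/2)))**2 = (0 + (-5/2 + 1/2 + 2))**2 = (0 + 0)**2 = 0**2 = 0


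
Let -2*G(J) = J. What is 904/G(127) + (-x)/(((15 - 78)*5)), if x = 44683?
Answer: 5105221/40005 ≈ 127.61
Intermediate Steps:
G(J) = -J/2
904/G(127) + (-x)/(((15 - 78)*5)) = 904/((-½*127)) + (-1*44683)/(((15 - 78)*5)) = 904/(-127/2) - 44683/((-63*5)) = 904*(-2/127) - 44683/(-315) = -1808/127 - 44683*(-1/315) = -1808/127 + 44683/315 = 5105221/40005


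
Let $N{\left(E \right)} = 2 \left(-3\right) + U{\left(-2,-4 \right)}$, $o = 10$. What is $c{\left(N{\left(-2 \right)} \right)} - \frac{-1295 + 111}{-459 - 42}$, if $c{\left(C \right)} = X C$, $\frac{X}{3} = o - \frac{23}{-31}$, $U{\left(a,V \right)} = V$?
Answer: $- \frac{5041694}{15531} \approx -324.62$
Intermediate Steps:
$N{\left(E \right)} = -10$ ($N{\left(E \right)} = 2 \left(-3\right) - 4 = -6 - 4 = -10$)
$X = \frac{999}{31}$ ($X = 3 \left(10 - \frac{23}{-31}\right) = 3 \left(10 - 23 \left(- \frac{1}{31}\right)\right) = 3 \left(10 - - \frac{23}{31}\right) = 3 \left(10 + \frac{23}{31}\right) = 3 \cdot \frac{333}{31} = \frac{999}{31} \approx 32.226$)
$c{\left(C \right)} = \frac{999 C}{31}$
$c{\left(N{\left(-2 \right)} \right)} - \frac{-1295 + 111}{-459 - 42} = \frac{999}{31} \left(-10\right) - \frac{-1295 + 111}{-459 - 42} = - \frac{9990}{31} - - \frac{1184}{-501} = - \frac{9990}{31} - \left(-1184\right) \left(- \frac{1}{501}\right) = - \frac{9990}{31} - \frac{1184}{501} = - \frac{5041694}{15531}$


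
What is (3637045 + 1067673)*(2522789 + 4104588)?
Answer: 31179939864686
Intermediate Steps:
(3637045 + 1067673)*(2522789 + 4104588) = 4704718*6627377 = 31179939864686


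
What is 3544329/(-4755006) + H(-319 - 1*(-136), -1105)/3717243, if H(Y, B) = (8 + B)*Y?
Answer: -150871110561/218216207018 ≈ -0.69138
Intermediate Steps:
H(Y, B) = Y*(8 + B)
3544329/(-4755006) + H(-319 - 1*(-136), -1105)/3717243 = 3544329/(-4755006) + ((-319 - 1*(-136))*(8 - 1105))/3717243 = 3544329*(-1/4755006) + ((-319 + 136)*(-1097))*(1/3717243) = -1181443/1585002 - 183*(-1097)*(1/3717243) = -1181443/1585002 + 200751*(1/3717243) = -1181443/1585002 + 66917/1239081 = -150871110561/218216207018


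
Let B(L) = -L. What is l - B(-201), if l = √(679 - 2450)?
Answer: -201 + I*√1771 ≈ -201.0 + 42.083*I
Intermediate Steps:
l = I*√1771 (l = √(-1771) = I*√1771 ≈ 42.083*I)
l - B(-201) = I*√1771 - (-1)*(-201) = I*√1771 - 1*201 = I*√1771 - 201 = -201 + I*√1771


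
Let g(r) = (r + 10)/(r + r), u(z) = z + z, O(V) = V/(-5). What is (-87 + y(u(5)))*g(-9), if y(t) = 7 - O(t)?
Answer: 13/3 ≈ 4.3333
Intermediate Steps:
O(V) = -V/5 (O(V) = V*(-1/5) = -V/5)
u(z) = 2*z
g(r) = (10 + r)/(2*r) (g(r) = (10 + r)/((2*r)) = (10 + r)*(1/(2*r)) = (10 + r)/(2*r))
y(t) = 7 + t/5 (y(t) = 7 - (-1)*t/5 = 7 + t/5)
(-87 + y(u(5)))*g(-9) = (-87 + (7 + (2*5)/5))*((1/2)*(10 - 9)/(-9)) = (-87 + (7 + (1/5)*10))*((1/2)*(-1/9)*1) = (-87 + (7 + 2))*(-1/18) = (-87 + 9)*(-1/18) = -78*(-1/18) = 13/3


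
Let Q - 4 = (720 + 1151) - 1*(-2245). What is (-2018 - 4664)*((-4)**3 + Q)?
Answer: -27102192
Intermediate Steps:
Q = 4120 (Q = 4 + ((720 + 1151) - 1*(-2245)) = 4 + (1871 + 2245) = 4 + 4116 = 4120)
(-2018 - 4664)*((-4)**3 + Q) = (-2018 - 4664)*((-4)**3 + 4120) = -6682*(-64 + 4120) = -6682*4056 = -27102192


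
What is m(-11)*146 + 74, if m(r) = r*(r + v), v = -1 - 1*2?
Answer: 22558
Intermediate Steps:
v = -3 (v = -1 - 2 = -3)
m(r) = r*(-3 + r) (m(r) = r*(r - 3) = r*(-3 + r))
m(-11)*146 + 74 = -11*(-3 - 11)*146 + 74 = -11*(-14)*146 + 74 = 154*146 + 74 = 22484 + 74 = 22558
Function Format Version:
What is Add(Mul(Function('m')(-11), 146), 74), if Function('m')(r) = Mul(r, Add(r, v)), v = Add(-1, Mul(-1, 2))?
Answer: 22558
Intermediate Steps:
v = -3 (v = Add(-1, -2) = -3)
Function('m')(r) = Mul(r, Add(-3, r)) (Function('m')(r) = Mul(r, Add(r, -3)) = Mul(r, Add(-3, r)))
Add(Mul(Function('m')(-11), 146), 74) = Add(Mul(Mul(-11, Add(-3, -11)), 146), 74) = Add(Mul(Mul(-11, -14), 146), 74) = Add(Mul(154, 146), 74) = Add(22484, 74) = 22558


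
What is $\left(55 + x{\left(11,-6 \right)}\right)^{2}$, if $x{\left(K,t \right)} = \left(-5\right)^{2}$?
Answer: $6400$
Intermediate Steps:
$x{\left(K,t \right)} = 25$
$\left(55 + x{\left(11,-6 \right)}\right)^{2} = \left(55 + 25\right)^{2} = 80^{2} = 6400$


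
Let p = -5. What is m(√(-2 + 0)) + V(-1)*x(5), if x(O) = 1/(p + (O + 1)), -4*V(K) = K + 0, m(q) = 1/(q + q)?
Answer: ¼ - I*√2/4 ≈ 0.25 - 0.35355*I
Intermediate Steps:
m(q) = 1/(2*q)
V(K) = -K/4 (V(K) = -(K + 0)/4 = -K/4)
x(O) = 1/(-4 + O) (x(O) = 1/(-5 + (O + 1)) = 1/(-5 + (1 + O)) = 1/(-4 + O))
m(√(-2 + 0)) + V(-1)*x(5) = 1/(2*(√(-2 + 0))) + (-¼*(-1))/(-4 + 5) = 1/(2*(√(-2))) + (¼)/1 = 1/(2*((I*√2))) + (¼)*1 = (-I*√2/2)/2 + ¼ = -I*√2/4 + ¼ = ¼ - I*√2/4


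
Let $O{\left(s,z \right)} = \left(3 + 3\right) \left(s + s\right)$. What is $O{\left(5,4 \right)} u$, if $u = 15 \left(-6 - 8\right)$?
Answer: $-12600$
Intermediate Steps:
$O{\left(s,z \right)} = 12 s$ ($O{\left(s,z \right)} = 6 \cdot 2 s = 12 s$)
$u = -210$ ($u = 15 \left(-14\right) = -210$)
$O{\left(5,4 \right)} u = 12 \cdot 5 \left(-210\right) = 60 \left(-210\right) = -12600$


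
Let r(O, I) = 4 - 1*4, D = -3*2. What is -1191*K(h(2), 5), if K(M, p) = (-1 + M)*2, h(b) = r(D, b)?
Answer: 2382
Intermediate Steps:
D = -6
r(O, I) = 0 (r(O, I) = 4 - 4 = 0)
h(b) = 0
K(M, p) = -2 + 2*M
-1191*K(h(2), 5) = -1191*(-2 + 2*0) = -1191*(-2 + 0) = -1191*(-2) = 2382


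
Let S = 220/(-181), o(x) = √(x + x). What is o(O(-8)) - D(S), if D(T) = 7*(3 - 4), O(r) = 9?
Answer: 7 + 3*√2 ≈ 11.243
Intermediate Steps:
o(x) = √2*√x (o(x) = √(2*x) = √2*√x)
S = -220/181 (S = 220*(-1/181) = -220/181 ≈ -1.2155)
D(T) = -7 (D(T) = 7*(-1) = -7)
o(O(-8)) - D(S) = √2*√9 - 1*(-7) = √2*3 + 7 = 3*√2 + 7 = 7 + 3*√2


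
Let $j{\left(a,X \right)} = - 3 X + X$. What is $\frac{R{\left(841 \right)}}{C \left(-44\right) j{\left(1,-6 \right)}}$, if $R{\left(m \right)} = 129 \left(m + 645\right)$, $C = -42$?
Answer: $\frac{31949}{3696} \approx 8.6442$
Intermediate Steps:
$j{\left(a,X \right)} = - 2 X$
$R{\left(m \right)} = 83205 + 129 m$ ($R{\left(m \right)} = 129 \left(645 + m\right) = 83205 + 129 m$)
$\frac{R{\left(841 \right)}}{C \left(-44\right) j{\left(1,-6 \right)}} = \frac{83205 + 129 \cdot 841}{\left(-42\right) \left(-44\right) \left(\left(-2\right) \left(-6\right)\right)} = \frac{83205 + 108489}{1848 \cdot 12} = \frac{191694}{22176} = 191694 \cdot \frac{1}{22176} = \frac{31949}{3696}$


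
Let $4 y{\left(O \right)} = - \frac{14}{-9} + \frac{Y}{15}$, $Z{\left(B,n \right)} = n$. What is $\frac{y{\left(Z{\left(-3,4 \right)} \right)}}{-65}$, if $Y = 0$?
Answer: $- \frac{7}{1170} \approx -0.0059829$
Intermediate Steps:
$y{\left(O \right)} = \frac{7}{18}$ ($y{\left(O \right)} = \frac{- \frac{14}{-9} + \frac{0}{15}}{4} = \frac{\left(-14\right) \left(- \frac{1}{9}\right) + 0 \cdot \frac{1}{15}}{4} = \frac{\frac{14}{9} + 0}{4} = \frac{1}{4} \cdot \frac{14}{9} = \frac{7}{18}$)
$\frac{y{\left(Z{\left(-3,4 \right)} \right)}}{-65} = \frac{7}{18 \left(-65\right)} = \frac{7}{18} \left(- \frac{1}{65}\right) = - \frac{7}{1170}$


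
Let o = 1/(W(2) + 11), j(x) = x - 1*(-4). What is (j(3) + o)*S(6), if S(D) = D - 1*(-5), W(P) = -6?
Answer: 396/5 ≈ 79.200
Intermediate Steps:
j(x) = 4 + x (j(x) = x + 4 = 4 + x)
S(D) = 5 + D (S(D) = D + 5 = 5 + D)
o = ⅕ (o = 1/(-6 + 11) = 1/5 = ⅕ ≈ 0.20000)
(j(3) + o)*S(6) = ((4 + 3) + ⅕)*(5 + 6) = (7 + ⅕)*11 = (36/5)*11 = 396/5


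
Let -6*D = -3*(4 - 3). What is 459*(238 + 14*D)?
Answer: 112455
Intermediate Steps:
D = 1/2 (D = -(-1)*(4 - 3)/2 = -(-1)/2 = -1/6*(-3) = 1/2 ≈ 0.50000)
459*(238 + 14*D) = 459*(238 + 14*(1/2)) = 459*(238 + 7) = 459*245 = 112455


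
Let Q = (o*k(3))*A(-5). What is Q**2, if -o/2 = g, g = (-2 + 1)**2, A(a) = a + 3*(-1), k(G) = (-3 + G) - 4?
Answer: 4096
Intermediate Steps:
k(G) = -7 + G
A(a) = -3 + a (A(a) = a - 3 = -3 + a)
g = 1 (g = (-1)**2 = 1)
o = -2 (o = -2*1 = -2)
Q = -64 (Q = (-2*(-7 + 3))*(-3 - 5) = -2*(-4)*(-8) = 8*(-8) = -64)
Q**2 = (-64)**2 = 4096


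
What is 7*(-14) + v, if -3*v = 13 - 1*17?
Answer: -290/3 ≈ -96.667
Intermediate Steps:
v = 4/3 (v = -(13 - 1*17)/3 = -(13 - 17)/3 = -1/3*(-4) = 4/3 ≈ 1.3333)
7*(-14) + v = 7*(-14) + 4/3 = -98 + 4/3 = -290/3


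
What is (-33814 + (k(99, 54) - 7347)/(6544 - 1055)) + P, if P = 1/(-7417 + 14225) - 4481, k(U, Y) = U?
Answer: -1431099482935/37369112 ≈ -38296.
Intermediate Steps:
P = -30506647/6808 (P = 1/6808 - 4481 = -30506647/6808 ≈ -4481.0)
(-33814 + (k(99, 54) - 7347)/(6544 - 1055)) + P = (-33814 + (99 - 7347)/(6544 - 1055)) - 30506647/6808 = (-33814 - 7248/5489) - 30506647/6808 = -185612294/5489 - 30506647/6808 = -1431099482935/37369112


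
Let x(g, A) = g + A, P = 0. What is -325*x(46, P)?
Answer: -14950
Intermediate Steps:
x(g, A) = A + g
-325*x(46, P) = -325*(0 + 46) = -325*46 = -14950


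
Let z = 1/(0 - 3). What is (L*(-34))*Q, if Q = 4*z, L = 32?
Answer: 4352/3 ≈ 1450.7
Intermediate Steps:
z = -⅓ (z = 1/(-3) = -⅓ ≈ -0.33333)
Q = -4/3 (Q = 4*(-⅓) = -4/3 ≈ -1.3333)
(L*(-34))*Q = (32*(-34))*(-4/3) = -1088*(-4/3) = 4352/3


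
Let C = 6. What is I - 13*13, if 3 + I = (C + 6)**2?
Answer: -28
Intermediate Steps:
I = 141 (I = -3 + (6 + 6)**2 = -3 + 12**2 = -3 + 144 = 141)
I - 13*13 = 141 - 13*13 = 141 - 169 = -28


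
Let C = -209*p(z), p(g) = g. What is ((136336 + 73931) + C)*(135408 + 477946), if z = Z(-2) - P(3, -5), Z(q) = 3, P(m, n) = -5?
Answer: 127942577630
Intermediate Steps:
z = 8 (z = 3 - 1*(-5) = 3 + 5 = 8)
C = -1672 (C = -209*8 = -1672)
((136336 + 73931) + C)*(135408 + 477946) = ((136336 + 73931) - 1672)*(135408 + 477946) = (210267 - 1672)*613354 = 208595*613354 = 127942577630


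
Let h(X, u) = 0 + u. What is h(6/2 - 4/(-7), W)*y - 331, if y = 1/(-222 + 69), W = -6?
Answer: -16879/51 ≈ -330.96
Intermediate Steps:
h(X, u) = u
y = -1/153 (y = 1/(-153) = -1/153 ≈ -0.0065359)
h(6/2 - 4/(-7), W)*y - 331 = -6*(-1/153) - 331 = 2/51 - 331 = -16879/51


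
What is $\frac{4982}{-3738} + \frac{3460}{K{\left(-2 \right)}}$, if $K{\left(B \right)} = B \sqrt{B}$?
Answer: $- \frac{2491}{1869} + 865 i \sqrt{2} \approx -1.3328 + 1223.3 i$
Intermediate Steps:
$K{\left(B \right)} = B^{\frac{3}{2}}$
$\frac{4982}{-3738} + \frac{3460}{K{\left(-2 \right)}} = \frac{4982}{-3738} + \frac{3460}{\left(-2\right)^{\frac{3}{2}}} = 4982 \left(- \frac{1}{3738}\right) + \frac{3460}{\left(-2\right) i \sqrt{2}} = - \frac{2491}{1869} + 3460 \frac{i \sqrt{2}}{4} = - \frac{2491}{1869} + 865 i \sqrt{2}$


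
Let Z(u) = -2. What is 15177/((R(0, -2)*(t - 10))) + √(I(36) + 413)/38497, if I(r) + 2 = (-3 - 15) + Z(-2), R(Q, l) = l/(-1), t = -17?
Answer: -5059/18 + √391/38497 ≈ -281.06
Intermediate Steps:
R(Q, l) = -l (R(Q, l) = l*(-1) = -l)
I(r) = -22 (I(r) = -2 + ((-3 - 15) - 2) = -2 + (-18 - 2) = -2 - 20 = -22)
15177/((R(0, -2)*(t - 10))) + √(I(36) + 413)/38497 = 15177/(((-1*(-2))*(-17 - 10))) + √(-22 + 413)/38497 = 15177/((2*(-27))) + √391*(1/38497) = 15177/(-54) + √391/38497 = 15177*(-1/54) + √391/38497 = -5059/18 + √391/38497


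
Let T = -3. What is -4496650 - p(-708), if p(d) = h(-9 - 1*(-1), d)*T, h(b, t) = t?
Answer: -4498774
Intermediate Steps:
p(d) = -3*d (p(d) = d*(-3) = -3*d)
-4496650 - p(-708) = -4496650 - (-3)*(-708) = -4496650 - 1*2124 = -4496650 - 2124 = -4498774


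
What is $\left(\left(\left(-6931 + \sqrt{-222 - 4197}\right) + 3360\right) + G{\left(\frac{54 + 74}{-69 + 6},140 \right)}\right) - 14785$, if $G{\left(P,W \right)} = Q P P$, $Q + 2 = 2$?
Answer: $-18356 + 3 i \sqrt{491} \approx -18356.0 + 66.476 i$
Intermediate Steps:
$Q = 0$ ($Q = -2 + 2 = 0$)
$G{\left(P,W \right)} = 0$ ($G{\left(P,W \right)} = 0 P P = 0 P = 0$)
$\left(\left(\left(-6931 + \sqrt{-222 - 4197}\right) + 3360\right) + G{\left(\frac{54 + 74}{-69 + 6},140 \right)}\right) - 14785 = \left(\left(\left(-6931 + \sqrt{-222 - 4197}\right) + 3360\right) + 0\right) - 14785 = \left(\left(\left(-6931 + \sqrt{-4419}\right) + 3360\right) + 0\right) - 14785 = \left(\left(\left(-6931 + 3 i \sqrt{491}\right) + 3360\right) + 0\right) - 14785 = \left(\left(-3571 + 3 i \sqrt{491}\right) + 0\right) - 14785 = \left(-3571 + 3 i \sqrt{491}\right) - 14785 = -18356 + 3 i \sqrt{491}$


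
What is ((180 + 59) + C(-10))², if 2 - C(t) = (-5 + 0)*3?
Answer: 65536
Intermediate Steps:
C(t) = 17 (C(t) = 2 - (-5 + 0)*3 = 2 - (-5)*3 = 2 - 1*(-15) = 2 + 15 = 17)
((180 + 59) + C(-10))² = ((180 + 59) + 17)² = (239 + 17)² = 256² = 65536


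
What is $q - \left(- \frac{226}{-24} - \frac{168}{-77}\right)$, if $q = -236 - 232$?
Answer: $- \frac{63307}{132} \approx -479.6$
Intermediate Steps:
$q = -468$
$q - \left(- \frac{226}{-24} - \frac{168}{-77}\right) = -468 - \left(- \frac{226}{-24} - \frac{168}{-77}\right) = -468 - \left(\left(-226\right) \left(- \frac{1}{24}\right) - - \frac{24}{11}\right) = -468 - \left(\frac{113}{12} + \frac{24}{11}\right) = -468 - \frac{1531}{132} = - \frac{63307}{132}$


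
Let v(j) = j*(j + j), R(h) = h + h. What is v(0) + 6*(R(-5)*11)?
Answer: -660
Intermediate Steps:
R(h) = 2*h
v(j) = 2*j**2 (v(j) = j*(2*j) = 2*j**2)
v(0) + 6*(R(-5)*11) = 2*0**2 + 6*((2*(-5))*11) = 2*0 + 6*(-10*11) = 0 + 6*(-110) = 0 - 660 = -660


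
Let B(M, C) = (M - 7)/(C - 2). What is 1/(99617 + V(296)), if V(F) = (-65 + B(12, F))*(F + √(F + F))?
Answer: 11816159/949439410623 + 38210*√37/949439410623 ≈ 1.2690e-5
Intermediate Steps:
B(M, C) = (-7 + M)/(-2 + C)
V(F) = (-65 + 5/(-2 + F))*(F + √2*√F) (V(F) = (-65 + (-7 + 12)/(-2 + F))*(F + √(F + F)) = (-65 + 5/(-2 + F))*(F + √(2*F)) = (-65 + 5/(-2 + F))*(F + √2*√F))
1/(99617 + V(296)) = 1/(99617 + 5*(-13*296² + 27*296 - 13*√2*296^(3/2) + 27*√2*√296)/(-2 + 296)) = 1/(99617 + 5*(-13*87616 + 7992 - 13*√2*592*√74 + 27*√2*(2*√74))/294) = 1/(99617 + 5*(1/294)*(-1139008 + 7992 - 15392*√37 + 108*√37)) = 1/(99617 + 5*(1/294)*(-1131016 - 15284*√37)) = 1/(99617 + (-2827540/147 - 38210*√37/147)) = 1/(11816159/147 - 38210*√37/147)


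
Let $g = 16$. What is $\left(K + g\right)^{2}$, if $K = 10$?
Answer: $676$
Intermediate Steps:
$\left(K + g\right)^{2} = \left(10 + 16\right)^{2} = 26^{2} = 676$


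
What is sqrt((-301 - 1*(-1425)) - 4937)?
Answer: I*sqrt(3813) ≈ 61.75*I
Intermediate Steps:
sqrt((-301 - 1*(-1425)) - 4937) = sqrt((-301 + 1425) - 4937) = sqrt(1124 - 4937) = sqrt(-3813) = I*sqrt(3813)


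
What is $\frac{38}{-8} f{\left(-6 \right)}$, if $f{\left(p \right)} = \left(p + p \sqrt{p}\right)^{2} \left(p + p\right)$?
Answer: $-10260 + 4104 i \sqrt{6} \approx -10260.0 + 10053.0 i$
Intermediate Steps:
$f{\left(p \right)} = 2 p \left(p + p^{\frac{3}{2}}\right)^{2}$ ($f{\left(p \right)} = \left(p + p^{\frac{3}{2}}\right)^{2} \cdot 2 p = 2 p \left(p + p^{\frac{3}{2}}\right)^{2}$)
$\frac{38}{-8} f{\left(-6 \right)} = \frac{38}{-8} \cdot 2 \left(-6\right) \left(-6 + \left(-6\right)^{\frac{3}{2}}\right)^{2} = 38 \left(- \frac{1}{8}\right) 2 \left(-6\right) \left(-6 - 6 i \sqrt{6}\right)^{2} = - \frac{19 \left(- 12 \left(-6 - 6 i \sqrt{6}\right)^{2}\right)}{4} = 57 \left(-6 - 6 i \sqrt{6}\right)^{2}$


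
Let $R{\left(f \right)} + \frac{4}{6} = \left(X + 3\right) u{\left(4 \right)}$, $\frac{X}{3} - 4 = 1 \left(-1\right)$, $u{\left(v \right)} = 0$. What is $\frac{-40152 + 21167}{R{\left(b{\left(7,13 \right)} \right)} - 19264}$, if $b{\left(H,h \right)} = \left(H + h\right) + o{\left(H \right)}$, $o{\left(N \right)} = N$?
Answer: $\frac{56955}{57794} \approx 0.98548$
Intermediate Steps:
$b{\left(H,h \right)} = h + 2 H$ ($b{\left(H,h \right)} = \left(H + h\right) + H = h + 2 H$)
$X = 9$ ($X = 12 + 3 \cdot 1 \left(-1\right) = 12 + 3 \left(-1\right) = 12 - 3 = 9$)
$R{\left(f \right)} = - \frac{2}{3}$ ($R{\left(f \right)} = - \frac{2}{3} + \left(9 + 3\right) 0 = - \frac{2}{3} + 12 \cdot 0 = - \frac{2}{3} + 0 = - \frac{2}{3}$)
$\frac{-40152 + 21167}{R{\left(b{\left(7,13 \right)} \right)} - 19264} = \frac{-40152 + 21167}{- \frac{2}{3} - 19264} = - \frac{18985}{- \frac{57794}{3}} = \left(-18985\right) \left(- \frac{3}{57794}\right) = \frac{56955}{57794}$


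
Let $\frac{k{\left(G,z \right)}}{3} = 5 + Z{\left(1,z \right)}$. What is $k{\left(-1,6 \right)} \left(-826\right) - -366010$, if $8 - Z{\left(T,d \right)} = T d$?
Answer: $348664$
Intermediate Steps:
$Z{\left(T,d \right)} = 8 - T d$
$k{\left(G,z \right)} = 39 - 3 z$ ($k{\left(G,z \right)} = 3 \left(5 + \left(8 - 1 z\right)\right) = 3 \left(5 - \left(-8 + z\right)\right) = 3 \left(13 - z\right) = 39 - 3 z$)
$k{\left(-1,6 \right)} \left(-826\right) - -366010 = \left(39 - 18\right) \left(-826\right) - -366010 = \left(39 - 18\right) \left(-826\right) + 366010 = 21 \left(-826\right) + 366010 = -17346 + 366010 = 348664$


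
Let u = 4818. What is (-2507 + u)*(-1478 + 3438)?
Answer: 4529560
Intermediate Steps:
(-2507 + u)*(-1478 + 3438) = (-2507 + 4818)*(-1478 + 3438) = 2311*1960 = 4529560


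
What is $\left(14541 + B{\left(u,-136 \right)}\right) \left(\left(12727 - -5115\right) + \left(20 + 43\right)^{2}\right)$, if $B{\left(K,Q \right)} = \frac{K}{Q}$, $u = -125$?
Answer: $\frac{2537390383}{8} \approx 3.1717 \cdot 10^{8}$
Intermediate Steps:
$\left(14541 + B{\left(u,-136 \right)}\right) \left(\left(12727 - -5115\right) + \left(20 + 43\right)^{2}\right) = \left(14541 - \frac{125}{-136}\right) \left(\left(12727 - -5115\right) + \left(20 + 43\right)^{2}\right) = \left(14541 - - \frac{125}{136}\right) \left(\left(12727 + 5115\right) + 63^{2}\right) = \left(14541 + \frac{125}{136}\right) \left(17842 + 3969\right) = \frac{1977701}{136} \cdot 21811 = \frac{2537390383}{8}$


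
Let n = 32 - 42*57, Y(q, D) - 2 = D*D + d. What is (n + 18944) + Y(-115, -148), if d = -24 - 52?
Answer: 38412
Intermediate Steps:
d = -76
Y(q, D) = -74 + D² (Y(q, D) = 2 + (D*D - 76) = 2 + (D² - 76) = 2 + (-76 + D²) = -74 + D²)
n = -2362 (n = 32 - 2394 = -2362)
(n + 18944) + Y(-115, -148) = (-2362 + 18944) + (-74 + (-148)²) = 16582 + (-74 + 21904) = 16582 + 21830 = 38412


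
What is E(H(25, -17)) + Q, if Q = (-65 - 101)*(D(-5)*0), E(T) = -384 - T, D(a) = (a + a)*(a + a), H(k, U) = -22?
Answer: -362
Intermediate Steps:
D(a) = 4*a**2 (D(a) = (2*a)*(2*a) = 4*a**2)
Q = 0 (Q = (-65 - 101)*((4*(-5)**2)*0) = -166*4*25*0 = -16600*0 = -166*0 = 0)
E(H(25, -17)) + Q = (-384 - 1*(-22)) + 0 = (-384 + 22) + 0 = -362 + 0 = -362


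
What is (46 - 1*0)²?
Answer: 2116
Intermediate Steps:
(46 - 1*0)² = (46 + 0)² = 46² = 2116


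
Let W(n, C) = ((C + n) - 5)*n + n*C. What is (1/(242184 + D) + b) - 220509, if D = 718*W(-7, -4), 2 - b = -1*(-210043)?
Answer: -147551207199/342704 ≈ -4.3055e+5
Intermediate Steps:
b = -210041 (b = 2 - (-1)*(-210043) = 2 - 1*210043 = 2 - 210043 = -210041)
W(n, C) = C*n + n*(-5 + C + n) (W(n, C) = (-5 + C + n)*n + C*n = n*(-5 + C + n) + C*n = C*n + n*(-5 + C + n))
D = 100520 (D = 718*(-7*(-5 - 7 + 2*(-4))) = 718*(-7*(-5 - 7 - 8)) = 718*(-7*(-20)) = 718*140 = 100520)
(1/(242184 + D) + b) - 220509 = (1/(242184 + 100520) - 210041) - 220509 = (1/342704 - 210041) - 220509 = -71981890863/342704 - 220509 = -147551207199/342704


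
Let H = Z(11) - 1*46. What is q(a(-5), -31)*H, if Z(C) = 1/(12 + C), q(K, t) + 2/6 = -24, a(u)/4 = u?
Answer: 77161/69 ≈ 1118.3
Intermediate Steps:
a(u) = 4*u
q(K, t) = -73/3 (q(K, t) = -1/3 - 24 = -73/3)
H = -1057/23 (H = 1/(12 + 11) - 1*46 = 1/23 - 46 = -1057/23 ≈ -45.957)
q(a(-5), -31)*H = -73/3*(-1057/23) = 77161/69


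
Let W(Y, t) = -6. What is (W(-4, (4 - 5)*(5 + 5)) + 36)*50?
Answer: 1500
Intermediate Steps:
(W(-4, (4 - 5)*(5 + 5)) + 36)*50 = (-6 + 36)*50 = 30*50 = 1500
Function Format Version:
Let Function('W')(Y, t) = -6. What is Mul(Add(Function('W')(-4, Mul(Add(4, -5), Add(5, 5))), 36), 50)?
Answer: 1500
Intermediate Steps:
Mul(Add(Function('W')(-4, Mul(Add(4, -5), Add(5, 5))), 36), 50) = Mul(Add(-6, 36), 50) = Mul(30, 50) = 1500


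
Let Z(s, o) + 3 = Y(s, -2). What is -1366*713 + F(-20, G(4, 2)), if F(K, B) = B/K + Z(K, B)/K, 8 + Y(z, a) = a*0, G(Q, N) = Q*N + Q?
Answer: -19479161/20 ≈ -9.7396e+5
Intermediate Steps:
G(Q, N) = Q + N*Q (G(Q, N) = N*Q + Q = Q + N*Q)
Y(z, a) = -8 (Y(z, a) = -8 + a*0 = -8 + 0 = -8)
Z(s, o) = -11 (Z(s, o) = -3 - 8 = -11)
F(K, B) = -11/K + B/K (F(K, B) = B/K - 11/K = -11/K + B/K)
-1366*713 + F(-20, G(4, 2)) = -1366*713 + (-11 + 4*(1 + 2))/(-20) = -973958 - (-11 + 4*3)/20 = -973958 - (-11 + 12)/20 = -973958 - 1/20*1 = -973958 - 1/20 = -19479161/20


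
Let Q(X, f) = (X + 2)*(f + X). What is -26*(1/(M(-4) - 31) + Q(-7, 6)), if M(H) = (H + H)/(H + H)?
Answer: -1937/15 ≈ -129.13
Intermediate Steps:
M(H) = 1 (M(H) = (2*H)/((2*H)) = (2*H)*(1/(2*H)) = 1)
Q(X, f) = (2 + X)*(X + f)
-26*(1/(M(-4) - 31) + Q(-7, 6)) = -26*(1/(1 - 31) + ((-7)² + 2*(-7) + 2*6 - 7*6)) = -26*(1/(-30) + (49 - 14 + 12 - 42)) = -26*(-1/30 + 5) = -26*149/30 = -1937/15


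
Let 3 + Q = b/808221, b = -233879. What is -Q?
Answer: 2658542/808221 ≈ 3.2894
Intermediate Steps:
Q = -2658542/808221 (Q = -3 - 233879/808221 = -2658542/808221 ≈ -3.2894)
-Q = -1*(-2658542/808221) = 2658542/808221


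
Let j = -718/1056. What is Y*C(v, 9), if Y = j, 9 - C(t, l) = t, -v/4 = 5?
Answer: -10411/528 ≈ -19.718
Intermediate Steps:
v = -20 (v = -4*5 = -20)
C(t, l) = 9 - t
j = -359/528 (j = -718*1/1056 = -359/528 ≈ -0.67992)
Y = -359/528 ≈ -0.67992
Y*C(v, 9) = -359*(9 - 1*(-20))/528 = -359*(9 + 20)/528 = -359/528*29 = -10411/528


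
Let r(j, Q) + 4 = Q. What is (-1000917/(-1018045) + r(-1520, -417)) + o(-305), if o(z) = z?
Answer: -738099753/1018045 ≈ -725.02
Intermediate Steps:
r(j, Q) = -4 + Q
(-1000917/(-1018045) + r(-1520, -417)) + o(-305) = (-1000917/(-1018045) + (-4 - 417)) - 305 = (-1000917*(-1/1018045) - 421) - 305 = (1000917/1018045 - 421) - 305 = -427596028/1018045 - 305 = -738099753/1018045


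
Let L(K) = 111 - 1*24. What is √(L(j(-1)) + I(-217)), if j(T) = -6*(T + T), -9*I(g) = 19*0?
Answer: √87 ≈ 9.3274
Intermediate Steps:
I(g) = 0 (I(g) = -19*0/9 = -⅑*0 = 0)
j(T) = -12*T
L(K) = 87 (L(K) = 111 - 24 = 87)
√(L(j(-1)) + I(-217)) = √(87 + 0) = √87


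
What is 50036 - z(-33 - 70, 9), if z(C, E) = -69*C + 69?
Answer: 42860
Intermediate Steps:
z(C, E) = 69 - 69*C
50036 - z(-33 - 70, 9) = 50036 - (69 - 69*(-33 - 70)) = 50036 - (69 - 69*(-103)) = 50036 - (69 + 7107) = 50036 - 1*7176 = 50036 - 7176 = 42860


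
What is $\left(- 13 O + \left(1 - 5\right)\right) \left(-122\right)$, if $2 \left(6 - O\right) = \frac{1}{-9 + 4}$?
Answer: $\frac{50813}{5} \approx 10163.0$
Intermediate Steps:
$O = \frac{61}{10}$ ($O = 6 - \frac{1}{2 \left(-9 + 4\right)} = 6 - \frac{1}{2 \left(-5\right)} = 6 - - \frac{1}{10} = 6 + \frac{1}{10} = \frac{61}{10} \approx 6.1$)
$\left(- 13 O + \left(1 - 5\right)\right) \left(-122\right) = \left(\left(-13\right) \frac{61}{10} + \left(1 - 5\right)\right) \left(-122\right) = \left(- \frac{793}{10} - 4\right) \left(-122\right) = \left(- \frac{833}{10}\right) \left(-122\right) = \frac{50813}{5}$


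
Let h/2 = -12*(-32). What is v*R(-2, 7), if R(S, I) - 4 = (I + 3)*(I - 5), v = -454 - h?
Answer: -29328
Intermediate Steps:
h = 768 (h = 2*(-12*(-32)) = 2*384 = 768)
v = -1222 (v = -454 - 1*768 = -454 - 768 = -1222)
R(S, I) = 4 + (-5 + I)*(3 + I) (R(S, I) = 4 + (I + 3)*(I - 5) = 4 + (3 + I)*(-5 + I) = 4 + (-5 + I)*(3 + I))
v*R(-2, 7) = -1222*(-11 + 7**2 - 2*7) = -1222*(-11 + 49 - 14) = -1222*24 = -29328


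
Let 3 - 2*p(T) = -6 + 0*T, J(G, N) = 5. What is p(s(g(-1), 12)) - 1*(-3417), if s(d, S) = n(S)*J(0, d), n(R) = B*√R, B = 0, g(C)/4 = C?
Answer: 6843/2 ≈ 3421.5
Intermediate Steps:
g(C) = 4*C
n(R) = 0 (n(R) = 0*√R = 0)
s(d, S) = 0 (s(d, S) = 0*5 = 0)
p(T) = 9/2 (p(T) = 3/2 - (-6 + 0*T)/2 = 3/2 - (-6 + 0)/2 = 3/2 - ½*(-6) = 3/2 + 3 = 9/2)
p(s(g(-1), 12)) - 1*(-3417) = 9/2 - 1*(-3417) = 9/2 + 3417 = 6843/2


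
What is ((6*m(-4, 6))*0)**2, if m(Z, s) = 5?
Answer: 0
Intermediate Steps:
((6*m(-4, 6))*0)**2 = ((6*5)*0)**2 = (30*0)**2 = 0**2 = 0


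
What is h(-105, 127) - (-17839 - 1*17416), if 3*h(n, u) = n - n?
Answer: 35255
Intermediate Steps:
h(n, u) = 0 (h(n, u) = (n - n)/3 = (⅓)*0 = 0)
h(-105, 127) - (-17839 - 1*17416) = 0 - (-17839 - 1*17416) = 0 - (-17839 - 17416) = 0 - 1*(-35255) = 0 + 35255 = 35255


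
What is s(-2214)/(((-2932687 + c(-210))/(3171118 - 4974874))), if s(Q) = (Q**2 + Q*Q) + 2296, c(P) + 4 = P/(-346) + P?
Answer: 382490658943968/63423971 ≈ 6.0307e+6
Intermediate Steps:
c(P) = -4 + 345*P/346 (c(P) = -4 + (P/(-346) + P) = -4 + (P*(-1/346) + P) = -4 + (-P/346 + P) = -4 + 345*P/346)
s(Q) = 2296 + 2*Q**2 (s(Q) = (Q**2 + Q**2) + 2296 = 2*Q**2 + 2296 = 2296 + 2*Q**2)
s(-2214)/(((-2932687 + c(-210))/(3171118 - 4974874))) = (2296 + 2*(-2214)**2)/(((-2932687 + (-4 + (345/346)*(-210)))/(3171118 - 4974874))) = (2296 + 2*4901796)/(((-2932687 + (-4 - 36225/173))/(-1803756))) = (2296 + 9803592)/(((-2932687 - 36917/173)*(-1/1803756))) = 9805888/((-507391768/173*(-1/1803756))) = 9805888/(126847942/78012447) = 9805888*(78012447/126847942) = 382490658943968/63423971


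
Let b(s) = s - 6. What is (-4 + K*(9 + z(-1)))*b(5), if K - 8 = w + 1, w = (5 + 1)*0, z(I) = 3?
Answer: -104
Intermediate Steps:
w = 0 (w = 6*0 = 0)
K = 9 (K = 8 + (0 + 1) = 8 + 1 = 9)
b(s) = -6 + s
(-4 + K*(9 + z(-1)))*b(5) = (-4 + 9*(9 + 3))*(-6 + 5) = (-4 + 9*12)*(-1) = (-4 + 108)*(-1) = 104*(-1) = -104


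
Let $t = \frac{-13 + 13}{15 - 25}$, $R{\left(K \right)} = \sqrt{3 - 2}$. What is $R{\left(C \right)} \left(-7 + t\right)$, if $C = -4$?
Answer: $-7$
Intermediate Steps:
$R{\left(K \right)} = 1$ ($R{\left(K \right)} = \sqrt{1} = 1$)
$t = 0$ ($t = \frac{0}{-10} = 0 \left(- \frac{1}{10}\right) = 0$)
$R{\left(C \right)} \left(-7 + t\right) = 1 \left(-7 + 0\right) = 1 \left(-7\right) = -7$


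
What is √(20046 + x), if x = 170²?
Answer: √48946 ≈ 221.24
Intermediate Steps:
x = 28900
√(20046 + x) = √(20046 + 28900) = √48946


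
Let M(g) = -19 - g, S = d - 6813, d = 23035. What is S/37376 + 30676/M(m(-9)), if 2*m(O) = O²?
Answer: -1145580967/2223872 ≈ -515.13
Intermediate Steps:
m(O) = O²/2
S = 16222 (S = 23035 - 6813 = 16222)
S/37376 + 30676/M(m(-9)) = 16222/37376 + 30676/(-19 - (-9)²/2) = 16222*(1/37376) + 30676/(-19 - 81/2) = 8111/18688 + 30676/(-19 - 1*81/2) = 8111/18688 + 30676/(-19 - 81/2) = 8111/18688 + 30676/(-119/2) = 8111/18688 + 30676*(-2/119) = 8111/18688 - 61352/119 = -1145580967/2223872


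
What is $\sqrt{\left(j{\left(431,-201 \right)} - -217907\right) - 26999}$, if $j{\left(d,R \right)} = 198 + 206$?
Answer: $4 \sqrt{11957} \approx 437.39$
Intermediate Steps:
$j{\left(d,R \right)} = 404$
$\sqrt{\left(j{\left(431,-201 \right)} - -217907\right) - 26999} = \sqrt{\left(404 - -217907\right) - 26999} = \sqrt{\left(404 + 217907\right) - 26999} = \sqrt{218311 - 26999} = \sqrt{191312} = 4 \sqrt{11957}$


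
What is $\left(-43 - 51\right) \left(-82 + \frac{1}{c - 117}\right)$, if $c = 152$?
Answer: $\frac{269686}{35} \approx 7705.3$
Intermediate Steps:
$\left(-43 - 51\right) \left(-82 + \frac{1}{c - 117}\right) = \left(-43 - 51\right) \left(-82 + \frac{1}{152 - 117}\right) = - 94 \left(-82 + \frac{1}{35}\right) = \left(-94\right) \left(- \frac{2869}{35}\right) = \frac{269686}{35}$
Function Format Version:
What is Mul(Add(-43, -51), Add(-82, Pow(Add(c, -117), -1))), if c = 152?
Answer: Rational(269686, 35) ≈ 7705.3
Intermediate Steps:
Mul(Add(-43, -51), Add(-82, Pow(Add(c, -117), -1))) = Mul(Add(-43, -51), Add(-82, Pow(Add(152, -117), -1))) = Mul(-94, Add(-82, Pow(35, -1))) = Mul(-94, Add(-82, Rational(1, 35))) = Mul(-94, Rational(-2869, 35)) = Rational(269686, 35)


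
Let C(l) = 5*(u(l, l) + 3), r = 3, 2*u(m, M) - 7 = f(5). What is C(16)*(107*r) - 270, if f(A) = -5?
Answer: 6150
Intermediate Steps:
u(m, M) = 1 (u(m, M) = 7/2 + (½)*(-5) = 7/2 - 5/2 = 1)
C(l) = 20 (C(l) = 5*(1 + 3) = 5*4 = 20)
C(16)*(107*r) - 270 = 20*(107*3) - 270 = 20*321 - 270 = 6420 - 270 = 6150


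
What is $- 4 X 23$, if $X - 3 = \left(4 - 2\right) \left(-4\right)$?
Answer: $460$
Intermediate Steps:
$X = -5$ ($X = 3 + \left(4 - 2\right) \left(-4\right) = 3 + 2 \left(-4\right) = 3 - 8 = -5$)
$- 4 X 23 = \left(-4\right) \left(-5\right) 23 = 20 \cdot 23 = 460$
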